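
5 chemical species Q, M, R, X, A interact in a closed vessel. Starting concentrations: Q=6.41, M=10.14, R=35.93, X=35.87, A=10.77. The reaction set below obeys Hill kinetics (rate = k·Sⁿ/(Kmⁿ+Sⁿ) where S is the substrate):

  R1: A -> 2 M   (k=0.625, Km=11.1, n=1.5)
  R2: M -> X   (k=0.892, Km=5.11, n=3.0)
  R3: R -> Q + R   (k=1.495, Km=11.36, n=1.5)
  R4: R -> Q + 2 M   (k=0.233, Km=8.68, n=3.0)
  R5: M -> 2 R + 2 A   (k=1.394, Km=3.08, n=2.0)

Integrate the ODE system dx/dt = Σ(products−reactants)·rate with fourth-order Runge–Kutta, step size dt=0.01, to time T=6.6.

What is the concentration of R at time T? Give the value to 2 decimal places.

RK4 with dt=0.01: 660 steps to T=6.6. Trajectory (selected grid times):
t=0.00: Q=6.41 M=10.14 R=35.93 X=35.87 A=10.77
t=0.73: Q=7.51 M=9.45 R=37.61 X=36.44 A=12.39
t=1.47: Q=8.63 M=8.83 R=39.30 X=37.00 A=13.98
t=2.20: Q=9.75 M=8.28 R=40.93 X=37.54 A=15.50
t=2.93: Q=10.87 M=7.79 R=42.53 X=38.06 A=16.99
t=3.67: Q=12.02 M=7.36 R=44.13 X=38.56 A=18.45
t=4.40: Q=13.16 M=7.00 R=45.68 X=39.04 A=19.85
t=5.13: Q=14.30 M=6.68 R=47.21 X=39.50 A=21.21
t=5.87: Q=15.46 M=6.41 R=48.72 X=39.94 A=22.56
t=6.60: Q=16.62 M=6.19 R=50.20 X=40.37 A=23.86
Read off R at T=6.6: 50.20

R at T = 50.20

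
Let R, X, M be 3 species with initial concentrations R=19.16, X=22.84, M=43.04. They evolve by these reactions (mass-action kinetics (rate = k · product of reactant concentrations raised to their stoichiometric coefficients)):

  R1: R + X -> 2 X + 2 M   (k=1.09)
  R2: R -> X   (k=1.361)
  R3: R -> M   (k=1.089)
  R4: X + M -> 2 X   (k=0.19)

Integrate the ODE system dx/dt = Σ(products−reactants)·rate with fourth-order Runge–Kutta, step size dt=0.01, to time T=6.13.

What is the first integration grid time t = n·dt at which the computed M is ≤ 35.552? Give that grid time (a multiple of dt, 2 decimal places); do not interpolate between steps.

RK4 with dt=0.01: 613 steps to T=6.13. Trajectory (selected grid times):
t=0.00: R=19.16 X=22.84 M=43.04
t=0.08: R=0.15 X=82.56 M=38.16
t=0.09: R=0.06 X=88.39 M=32.60
t=0.68: R=0.00 X=121.16 M=0.00
t=1.36: R=0.00 X=121.16 M=0.00
t=2.04: R=0.00 X=121.16 M=0.00
t=2.72: R=0.00 X=121.16 M=0.00
t=3.41: R=0.00 X=121.16 M=0.00
t=4.09: R=0.00 X=121.16 M=0.00
t=4.77: R=0.00 X=121.16 M=0.00
t=5.45: R=0.00 X=121.16 M=0.00
t=6.13: R=0.00 X=121.16 M=0.00
M(0.08)=38.159 > 35.552 but M(0.09)=32.599 ≤ 35.552, so the first grid time is t=0.09.

Threshold first reached at t = 0.09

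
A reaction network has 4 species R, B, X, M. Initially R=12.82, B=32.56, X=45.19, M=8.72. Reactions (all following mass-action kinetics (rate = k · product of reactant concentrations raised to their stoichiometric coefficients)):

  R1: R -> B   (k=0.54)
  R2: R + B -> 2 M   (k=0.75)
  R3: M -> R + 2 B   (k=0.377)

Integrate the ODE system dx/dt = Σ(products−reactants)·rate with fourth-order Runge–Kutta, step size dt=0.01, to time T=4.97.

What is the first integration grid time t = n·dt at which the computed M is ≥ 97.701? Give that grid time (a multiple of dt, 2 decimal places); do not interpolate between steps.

Threshold first reached at t = 3.06

RK4 with dt=0.01: 497 steps to T=4.97. Trajectory (selected grid times):
t=0.00: R=12.82 B=32.56 X=45.19 M=8.72
t=0.55: R=0.68 B=28.35 X=45.19 M=38.90
t=1.10: R=0.63 B=37.62 X=45.19 M=47.55
t=1.66: R=0.59 B=49.09 X=45.19 M=58.40
t=2.21: R=0.57 B=62.84 X=45.19 M=71.53
t=2.76: R=0.55 B=79.60 X=45.19 M=87.68
t=3.05: R=0.54 B=89.88 X=45.19 M=97.65
t=3.06: R=0.54 B=90.26 X=45.19 M=98.01
t=3.31: R=0.54 B=100.08 X=45.19 M=107.56
t=3.87: R=0.53 B=125.64 X=45.19 M=132.50
t=4.42: R=0.52 B=156.44 X=45.19 M=162.70
t=4.97: R=0.52 B=194.20 X=45.19 M=199.86
M(3.05)=97.647 < 97.701 but M(3.06)=98.010 ≥ 97.701, so the first grid time is t=3.06.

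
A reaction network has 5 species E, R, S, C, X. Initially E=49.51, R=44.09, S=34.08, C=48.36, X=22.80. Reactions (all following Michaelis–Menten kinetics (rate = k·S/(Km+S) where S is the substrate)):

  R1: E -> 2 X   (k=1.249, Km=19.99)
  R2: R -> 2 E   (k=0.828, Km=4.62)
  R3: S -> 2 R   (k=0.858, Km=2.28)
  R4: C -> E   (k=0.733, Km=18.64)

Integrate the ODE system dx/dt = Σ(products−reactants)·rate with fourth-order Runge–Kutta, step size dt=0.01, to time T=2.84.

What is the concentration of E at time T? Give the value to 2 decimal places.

RK4 with dt=0.01: 284 steps to T=2.84. Trajectory (selected grid times):
t=0.00: E=49.51 R=44.09 S=34.08 C=48.36 X=22.80
t=0.32: E=49.87 R=44.36 S=33.82 C=48.19 X=23.37
t=0.63: E=50.23 R=44.63 S=33.57 C=48.03 X=23.92
t=0.95: E=50.59 R=44.90 S=33.32 C=47.86 X=24.50
t=1.26: E=50.94 R=45.17 S=33.07 C=47.69 X=25.05
t=1.58: E=51.30 R=45.44 S=32.81 C=47.53 X=25.63
t=1.89: E=51.65 R=45.71 S=32.56 C=47.36 X=26.18
t=2.21: E=52.01 R=45.98 S=32.31 C=47.19 X=26.76
t=2.52: E=52.36 R=46.24 S=32.06 C=47.03 X=27.32
t=2.84: E=52.72 R=46.51 S=31.80 C=46.86 X=27.90
Read off E at T=2.84: 52.72

E at T = 52.72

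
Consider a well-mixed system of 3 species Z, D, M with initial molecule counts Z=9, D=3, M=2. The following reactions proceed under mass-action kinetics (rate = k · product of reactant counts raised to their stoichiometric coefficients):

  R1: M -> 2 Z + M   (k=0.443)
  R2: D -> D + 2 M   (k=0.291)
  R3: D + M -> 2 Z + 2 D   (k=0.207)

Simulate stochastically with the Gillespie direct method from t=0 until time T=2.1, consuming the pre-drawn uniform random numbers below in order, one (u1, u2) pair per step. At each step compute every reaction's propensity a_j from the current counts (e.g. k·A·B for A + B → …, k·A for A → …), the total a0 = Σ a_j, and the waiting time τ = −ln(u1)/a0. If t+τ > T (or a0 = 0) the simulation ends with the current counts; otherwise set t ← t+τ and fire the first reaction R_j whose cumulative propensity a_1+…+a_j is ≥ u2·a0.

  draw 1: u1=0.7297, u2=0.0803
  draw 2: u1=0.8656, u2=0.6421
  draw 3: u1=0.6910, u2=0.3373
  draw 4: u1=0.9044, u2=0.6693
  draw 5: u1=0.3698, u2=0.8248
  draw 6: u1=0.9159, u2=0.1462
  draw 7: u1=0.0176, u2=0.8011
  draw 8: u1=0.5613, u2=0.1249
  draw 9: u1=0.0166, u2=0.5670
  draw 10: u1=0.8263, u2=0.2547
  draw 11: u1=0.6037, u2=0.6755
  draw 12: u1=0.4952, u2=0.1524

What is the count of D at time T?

D at T = 9

t=0.000: Z=9 D=3 M=2
Draw 1: a1=0.886, a2=0.873, a3=1.242, a0=3.001; τ=−ln(0.7297)/3.001=0.105 → t=0.105; u2·a0=0.0803·3.001=0.241 ≤ a1=0.886 → R1 fires; Z=11 D=3 M=2
Draw 2: a1=0.886, a2=0.873, a3=1.242, a0=3.001; τ=−ln(0.8656)/3.001=0.048 → t=0.153; u2·a0=0.6421·3.001=1.927; a1+a2=1.759 < 1.927 ≤ a1+…+a3=3.001 → R3 fires; Z=13 D=4 M=1
Draw 3: a1=0.443, a2=1.164, a3=0.828, a0=2.435; τ=−ln(0.6910)/2.435=0.152 → t=0.305; u2·a0=0.3373·2.435=0.821; a1=0.443 < 0.821 ≤ a1+a2=1.607 → R2 fires; Z=13 D=4 M=3
Draw 4: a1=1.329, a2=1.164, a3=2.484, a0=4.977; τ=−ln(0.9044)/4.977=0.020 → t=0.325; u2·a0=0.6693·4.977=3.331; a1+a2=2.493 < 3.331 ≤ a1+…+a3=4.977 → R3 fires; Z=15 D=5 M=2
Draw 5: a1=0.886, a2=1.455, a3=2.070, a0=4.411; τ=−ln(0.3698)/4.411=0.226 → t=0.551; u2·a0=0.8248·4.411=3.638; a1+a2=2.341 < 3.638 ≤ a1+…+a3=4.411 → R3 fires; Z=17 D=6 M=1
Draw 6: a1=0.443, a2=1.746, a3=1.242, a0=3.431; τ=−ln(0.9159)/3.431=0.026 → t=0.576; u2·a0=0.1462·3.431=0.502; a1=0.443 < 0.502 ≤ a1+a2=2.189 → R2 fires; Z=17 D=6 M=3
Draw 7: a1=1.329, a2=1.746, a3=3.726, a0=6.801; τ=−ln(0.0176)/6.801=0.594 → t=1.170; u2·a0=0.8011·6.801=5.448; a1+a2=3.075 < 5.448 ≤ a1+…+a3=6.801 → R3 fires; Z=19 D=7 M=2
Draw 8: a1=0.886, a2=2.037, a3=2.898, a0=5.821; τ=−ln(0.5613)/5.821=0.099 → t=1.269; u2·a0=0.1249·5.821=0.727 ≤ a1=0.886 → R1 fires; Z=21 D=7 M=2
Draw 9: a1=0.886, a2=2.037, a3=2.898, a0=5.821; τ=−ln(0.0166)/5.821=0.704 → t=1.973; u2·a0=0.5670·5.821=3.301; a1+a2=2.923 < 3.301 ≤ a1+…+a3=5.821 → R3 fires; Z=23 D=8 M=1
Draw 10: a1=0.443, a2=2.328, a3=1.656, a0=4.427; τ=−ln(0.8263)/4.427=0.043 → t=2.017; u2·a0=0.2547·4.427=1.128; a1=0.443 < 1.128 ≤ a1+a2=2.771 → R2 fires; Z=23 D=8 M=3
Draw 11: a1=1.329, a2=2.328, a3=4.968, a0=8.625; τ=−ln(0.6037)/8.625=0.059 → t=2.075; u2·a0=0.6755·8.625=5.826; a1+a2=3.657 < 5.826 ≤ a1+…+a3=8.625 → R3 fires; Z=25 D=9 M=2
Draw 12: a1=0.886, a2=2.619, a3=3.726, a0=7.231; τ=−ln(0.4952)/7.231=0.097 → t=2.172 > T=2.1: stop.
Read off D at T=2.1: 9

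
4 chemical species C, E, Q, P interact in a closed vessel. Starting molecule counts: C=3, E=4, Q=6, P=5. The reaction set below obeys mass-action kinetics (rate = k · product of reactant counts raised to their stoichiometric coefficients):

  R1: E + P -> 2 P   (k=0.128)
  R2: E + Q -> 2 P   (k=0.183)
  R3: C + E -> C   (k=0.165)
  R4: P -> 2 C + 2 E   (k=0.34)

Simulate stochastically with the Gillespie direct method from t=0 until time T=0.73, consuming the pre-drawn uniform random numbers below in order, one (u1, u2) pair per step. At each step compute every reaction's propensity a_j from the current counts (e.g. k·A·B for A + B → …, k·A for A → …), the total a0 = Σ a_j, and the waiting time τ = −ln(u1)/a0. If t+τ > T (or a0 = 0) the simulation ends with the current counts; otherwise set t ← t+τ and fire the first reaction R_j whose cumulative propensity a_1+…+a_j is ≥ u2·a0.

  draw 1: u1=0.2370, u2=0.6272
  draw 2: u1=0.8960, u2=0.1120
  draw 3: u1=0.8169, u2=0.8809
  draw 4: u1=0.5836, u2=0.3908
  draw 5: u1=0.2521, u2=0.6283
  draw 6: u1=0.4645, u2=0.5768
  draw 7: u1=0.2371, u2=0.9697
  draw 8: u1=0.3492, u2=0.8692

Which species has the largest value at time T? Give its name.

Dominant species at T: P

t=0.000: C=3 E=4 Q=6 P=5
Draw 1: a1=2.560, a2=4.392, a3=1.980, a4=1.700, a0=10.632; τ=−ln(0.2370)/10.632=0.135 → t=0.135; u2·a0=0.6272·10.632=6.668; a1=2.560 < 6.668 ≤ a1+a2=6.952 → R2 fires; C=3 E=3 Q=5 P=7
Draw 2: a1=2.688, a2=2.745, a3=1.485, a4=2.380, a0=9.298; τ=−ln(0.8960)/9.298=0.012 → t=0.147; u2·a0=0.1120·9.298=1.041 ≤ a1=2.688 → R1 fires; C=3 E=2 Q=5 P=8
Draw 3: a1=2.048, a2=1.830, a3=0.990, a4=2.720, a0=7.588; τ=−ln(0.8169)/7.588=0.027 → t=0.174; u2·a0=0.8809·7.588=6.684; a1+…+a3=4.868 < 6.684 ≤ a1+…+a4=7.588 → R4 fires; C=5 E=4 Q=5 P=7
Draw 4: a1=3.584, a2=3.660, a3=3.300, a4=2.380, a0=12.924; τ=−ln(0.5836)/12.924=0.042 → t=0.216; u2·a0=0.3908·12.924=5.051; a1=3.584 < 5.051 ≤ a1+a2=7.244 → R2 fires; C=5 E=3 Q=4 P=9
Draw 5: a1=3.456, a2=2.196, a3=2.475, a4=3.060, a0=11.187; τ=−ln(0.2521)/11.187=0.123 → t=0.339; u2·a0=0.6283·11.187=7.029; a1+a2=5.652 < 7.029 ≤ a1+…+a3=8.127 → R3 fires; C=5 E=2 Q=4 P=9
Draw 6: a1=2.304, a2=1.464, a3=1.650, a4=3.060, a0=8.478; τ=−ln(0.4645)/8.478=0.090 → t=0.429; u2·a0=0.5768·8.478=4.890; a1+a2=3.768 < 4.890 ≤ a1+…+a3=5.418 → R3 fires; C=5 E=1 Q=4 P=9
Draw 7: a1=1.152, a2=0.732, a3=0.825, a4=3.060, a0=5.769; τ=−ln(0.2371)/5.769=0.249 → t=0.679; u2·a0=0.9697·5.769=5.594; a1+…+a3=2.709 < 5.594 ≤ a1+…+a4=5.769 → R4 fires; C=7 E=3 Q=4 P=8
Draw 8: a1=3.072, a2=2.196, a3=3.465, a4=2.720, a0=11.453; τ=−ln(0.3492)/11.453=0.092 → t=0.771 > T=0.73: stop.
At T=0.73: C=7 E=3 Q=4 P=8; the largest is P.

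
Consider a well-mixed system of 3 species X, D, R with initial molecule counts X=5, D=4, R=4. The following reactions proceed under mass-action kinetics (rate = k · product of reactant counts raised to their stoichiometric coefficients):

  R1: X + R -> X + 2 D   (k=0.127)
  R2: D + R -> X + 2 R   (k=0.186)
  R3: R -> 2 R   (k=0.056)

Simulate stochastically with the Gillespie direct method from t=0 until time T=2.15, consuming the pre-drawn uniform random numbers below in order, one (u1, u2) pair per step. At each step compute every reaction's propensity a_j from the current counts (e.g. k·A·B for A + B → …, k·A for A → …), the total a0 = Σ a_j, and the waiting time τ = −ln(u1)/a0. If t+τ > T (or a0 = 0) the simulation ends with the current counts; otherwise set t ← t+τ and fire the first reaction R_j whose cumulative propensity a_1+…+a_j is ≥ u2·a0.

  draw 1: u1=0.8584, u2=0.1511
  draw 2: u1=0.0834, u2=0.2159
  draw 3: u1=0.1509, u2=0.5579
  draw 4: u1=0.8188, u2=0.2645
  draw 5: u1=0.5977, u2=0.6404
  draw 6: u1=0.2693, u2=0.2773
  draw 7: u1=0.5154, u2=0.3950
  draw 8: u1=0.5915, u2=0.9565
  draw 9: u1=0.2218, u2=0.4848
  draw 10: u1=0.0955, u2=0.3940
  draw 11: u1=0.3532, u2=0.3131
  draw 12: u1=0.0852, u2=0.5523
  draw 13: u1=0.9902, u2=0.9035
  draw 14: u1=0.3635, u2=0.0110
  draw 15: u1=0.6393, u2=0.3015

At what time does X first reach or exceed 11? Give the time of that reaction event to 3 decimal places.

t=0.000: X=5 D=4 R=4
Draw 1: a1=2.540, a2=2.976, a3=0.224, a0=5.740; τ=−ln(0.8584)/5.740=0.027 → t=0.027; u2·a0=0.1511·5.740=0.867 ≤ a1=2.540 → R1 fires; X=5 D=6 R=3
Draw 2: a1=1.905, a2=3.348, a3=0.168, a0=5.421; τ=−ln(0.0834)/5.421=0.458 → t=0.485; u2·a0=0.2159·5.421=1.170 ≤ a1=1.905 → R1 fires; X=5 D=8 R=2
Draw 3: a1=1.270, a2=2.976, a3=0.112, a0=4.358; τ=−ln(0.1509)/4.358=0.434 → t=0.919; u2·a0=0.5579·4.358=2.431; a1=1.270 < 2.431 ≤ a1+a2=4.246 → R2 fires; X=6 D=7 R=3
Draw 4: a1=2.286, a2=3.906, a3=0.168, a0=6.360; τ=−ln(0.8188)/6.360=0.031 → t=0.950; u2·a0=0.2645·6.360=1.682 ≤ a1=2.286 → R1 fires; X=6 D=9 R=2
Draw 5: a1=1.524, a2=3.348, a3=0.112, a0=4.984; τ=−ln(0.5977)/4.984=0.103 → t=1.053; u2·a0=0.6404·4.984=3.192; a1=1.524 < 3.192 ≤ a1+a2=4.872 → R2 fires; X=7 D=8 R=3
Draw 6: a1=2.667, a2=4.464, a3=0.168, a0=7.299; τ=−ln(0.2693)/7.299=0.180 → t=1.233; u2·a0=0.2773·7.299=2.024 ≤ a1=2.667 → R1 fires; X=7 D=10 R=2
Draw 7: a1=1.778, a2=3.720, a3=0.112, a0=5.610; τ=−ln(0.5154)/5.610=0.118 → t=1.351; u2·a0=0.3950·5.610=2.216; a1=1.778 < 2.216 ≤ a1+a2=5.498 → R2 fires; X=8 D=9 R=3
Draw 8: a1=3.048, a2=5.022, a3=0.168, a0=8.238; τ=−ln(0.5915)/8.238=0.064 → t=1.415; u2·a0=0.9565·8.238=7.880; a1=3.048 < 7.880 ≤ a1+a2=8.070 → R2 fires; X=9 D=8 R=4
Draw 9: a1=4.572, a2=5.952, a3=0.224, a0=10.748; τ=−ln(0.2218)/10.748=0.140 → t=1.555; u2·a0=0.4848·10.748=5.211; a1=4.572 < 5.211 ≤ a1+a2=10.524 → R2 fires; X=10 D=7 R=5
Draw 10: a1=6.350, a2=6.510, a3=0.280, a0=13.140; τ=−ln(0.0955)/13.140=0.179 → t=1.734; u2·a0=0.3940·13.140=5.177 ≤ a1=6.350 → R1 fires; X=10 D=9 R=4
Draw 11: a1=5.080, a2=6.696, a3=0.224, a0=12.000; τ=−ln(0.3532)/12.000=0.087 → t=1.821; u2·a0=0.3131·12.000=3.757 ≤ a1=5.080 → R1 fires; X=10 D=11 R=3
Draw 12: a1=3.810, a2=6.138, a3=0.168, a0=10.116; τ=−ln(0.0852)/10.116=0.243 → t=2.064; u2·a0=0.5523·10.116=5.587; a1=3.810 < 5.587 ≤ a1+a2=9.948 → R2 fires; X=11 D=10 R=4
Draw 13: a1=5.588, a2=7.440, a3=0.224, a0=13.252; τ=−ln(0.9902)/13.252=0.001 → t=2.065; u2·a0=0.9035·13.252=11.973; a1=5.588 < 11.973 ≤ a1+a2=13.028 → R2 fires; X=12 D=9 R=5
Draw 14: a1=7.620, a2=8.370, a3=0.280, a0=16.270; τ=−ln(0.3635)/16.270=0.062 → t=2.127; u2·a0=0.0110·16.270=0.179 ≤ a1=7.620 → R1 fires; X=12 D=11 R=4
Draw 15: a1=6.096, a2=8.184, a3=0.224, a0=14.504; τ=−ln(0.6393)/14.504=0.031 → t=2.158 > T=2.15: stop.
X first becomes ≥ 11 when it reaches 11 at the event at t=2.064.

Threshold first reached at t = 2.064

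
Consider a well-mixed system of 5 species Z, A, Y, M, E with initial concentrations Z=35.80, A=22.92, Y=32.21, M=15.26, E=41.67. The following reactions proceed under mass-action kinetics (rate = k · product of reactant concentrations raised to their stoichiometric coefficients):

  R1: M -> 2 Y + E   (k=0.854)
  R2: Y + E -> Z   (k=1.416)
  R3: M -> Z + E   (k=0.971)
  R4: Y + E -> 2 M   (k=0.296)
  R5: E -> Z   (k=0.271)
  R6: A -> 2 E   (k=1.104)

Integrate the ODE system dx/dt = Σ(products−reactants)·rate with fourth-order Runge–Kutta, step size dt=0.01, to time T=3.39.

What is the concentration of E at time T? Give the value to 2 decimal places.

E at T = 27.64

RK4 with dt=0.01: 339 steps to T=3.39. Trajectory (selected grid times):
t=0.00: Z=35.80 A=22.92 Y=32.21 M=15.26 E=41.67
t=0.38: Z=82.38 A=15.07 Y=0.71 M=16.61 E=24.69
t=0.75: Z=97.39 A=10.01 Y=0.34 M=10.62 E=32.12
t=1.13: Z=108.73 A=6.58 Y=0.19 M=6.68 E=35.69
t=1.51: Z=117.37 A=4.33 Y=0.12 M=4.20 E=36.62
t=1.88: Z=124.04 A=2.88 Y=0.08 M=2.67 E=35.98
t=2.26: Z=129.62 A=1.89 Y=0.05 M=1.68 E=34.39
t=2.64: Z=134.29 A=1.24 Y=0.03 M=1.05 E=32.29
t=3.01: Z=138.17 A=0.83 Y=0.02 M=0.67 E=30.03
t=3.39: Z=141.63 A=0.54 Y=0.02 M=0.42 E=27.64
Read off E at T=3.39: 27.64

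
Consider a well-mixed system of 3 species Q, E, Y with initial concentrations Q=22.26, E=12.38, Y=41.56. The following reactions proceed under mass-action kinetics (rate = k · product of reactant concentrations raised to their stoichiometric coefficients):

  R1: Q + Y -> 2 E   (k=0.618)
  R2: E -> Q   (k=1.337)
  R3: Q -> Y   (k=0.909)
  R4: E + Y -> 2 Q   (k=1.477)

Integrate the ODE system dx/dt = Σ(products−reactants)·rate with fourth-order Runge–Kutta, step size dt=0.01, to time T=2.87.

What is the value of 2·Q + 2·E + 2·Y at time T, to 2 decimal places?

Check how each reaction changes W = 2·Q + 2·E + 2·Y (weight of products minus weight of reactants):
R1: Q + Y -> 2 E: (2·2) − (2·1 + 2·1) = 4 − 4 = 0
R2: E -> Q: (2·1) − (2·1) = 2 − 2 = 0
R3: Q -> Y: (2·1) − (2·1) = 2 − 2 = 0
R4: E + Y -> 2 Q: (2·2) − (2·1 + 2·1) = 4 − 4 = 0
Every reaction leaves W unchanged, so W is conserved and no simulation is needed: W(T) = W(0) = 2·22.26 + 2·12.38 + 2·41.56 = 152.40

Value at T = 152.40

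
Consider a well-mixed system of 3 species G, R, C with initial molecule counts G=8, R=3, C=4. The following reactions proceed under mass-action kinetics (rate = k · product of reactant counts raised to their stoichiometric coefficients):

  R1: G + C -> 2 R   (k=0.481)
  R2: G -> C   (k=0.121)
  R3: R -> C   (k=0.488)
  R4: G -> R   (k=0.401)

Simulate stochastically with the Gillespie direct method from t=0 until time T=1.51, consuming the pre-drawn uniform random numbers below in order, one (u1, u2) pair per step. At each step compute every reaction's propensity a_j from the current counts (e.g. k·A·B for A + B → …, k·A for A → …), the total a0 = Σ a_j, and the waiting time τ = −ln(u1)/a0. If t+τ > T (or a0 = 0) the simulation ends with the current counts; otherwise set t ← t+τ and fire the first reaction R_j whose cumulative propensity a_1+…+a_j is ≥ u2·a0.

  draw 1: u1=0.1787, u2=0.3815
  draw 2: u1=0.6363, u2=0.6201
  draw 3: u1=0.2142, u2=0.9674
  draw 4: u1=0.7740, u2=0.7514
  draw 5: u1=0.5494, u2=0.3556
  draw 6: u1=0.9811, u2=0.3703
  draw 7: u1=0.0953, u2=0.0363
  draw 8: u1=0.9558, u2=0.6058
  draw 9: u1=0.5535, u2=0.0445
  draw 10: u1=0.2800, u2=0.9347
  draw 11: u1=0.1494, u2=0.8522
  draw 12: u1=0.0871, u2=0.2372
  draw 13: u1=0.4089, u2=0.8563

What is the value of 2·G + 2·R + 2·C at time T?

Value at T = 30

Check how each reaction changes W = 2·G + 2·R + 2·C (weight of products minus weight of reactants):
R1: G + C -> 2 R: (2·2) − (2·1 + 2·1) = 4 − 4 = 0
R2: G -> C: (2·1) − (2·1) = 2 − 2 = 0
R3: R -> C: (2·1) − (2·1) = 2 − 2 = 0
R4: G -> R: (2·1) − (2·1) = 2 − 2 = 0
Every reaction leaves W unchanged, so W is conserved and no simulation is needed: W(T) = W(0) = 2·8 + 2·3 + 2·4 = 30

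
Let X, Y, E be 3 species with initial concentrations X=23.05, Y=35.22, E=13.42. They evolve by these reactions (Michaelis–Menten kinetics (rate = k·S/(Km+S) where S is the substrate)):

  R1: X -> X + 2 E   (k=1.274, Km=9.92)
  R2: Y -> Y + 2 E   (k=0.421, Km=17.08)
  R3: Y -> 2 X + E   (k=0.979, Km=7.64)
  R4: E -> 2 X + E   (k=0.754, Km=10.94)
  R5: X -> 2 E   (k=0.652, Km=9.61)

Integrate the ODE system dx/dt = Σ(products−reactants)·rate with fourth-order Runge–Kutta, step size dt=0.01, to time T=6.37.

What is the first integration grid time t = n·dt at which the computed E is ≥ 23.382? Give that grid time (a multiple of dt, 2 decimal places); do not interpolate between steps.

RK4 with dt=0.01: 637 steps to T=6.37. Trajectory (selected grid times):
t=0.00: X=23.05 Y=35.22 E=13.42
t=0.71: X=24.48 Y=34.65 E=16.33
t=1.42: X=25.94 Y=34.08 E=19.26
t=2.12: X=27.42 Y=33.52 E=22.19
t=2.40: X=28.01 Y=33.30 E=23.36
t=2.41: X=28.03 Y=33.29 E=23.40
t=2.83: X=28.93 Y=32.96 E=25.17
t=3.54: X=30.47 Y=32.39 E=28.18
t=4.25: X=32.02 Y=31.83 E=31.22
t=4.95: X=33.56 Y=31.28 E=34.23
t=5.66: X=35.14 Y=30.72 E=37.30
t=6.37: X=36.72 Y=30.17 E=40.38
E(2.40)=23.361 < 23.382 but E(2.41)=23.403 ≥ 23.382, so the first grid time is t=2.41.

Threshold first reached at t = 2.41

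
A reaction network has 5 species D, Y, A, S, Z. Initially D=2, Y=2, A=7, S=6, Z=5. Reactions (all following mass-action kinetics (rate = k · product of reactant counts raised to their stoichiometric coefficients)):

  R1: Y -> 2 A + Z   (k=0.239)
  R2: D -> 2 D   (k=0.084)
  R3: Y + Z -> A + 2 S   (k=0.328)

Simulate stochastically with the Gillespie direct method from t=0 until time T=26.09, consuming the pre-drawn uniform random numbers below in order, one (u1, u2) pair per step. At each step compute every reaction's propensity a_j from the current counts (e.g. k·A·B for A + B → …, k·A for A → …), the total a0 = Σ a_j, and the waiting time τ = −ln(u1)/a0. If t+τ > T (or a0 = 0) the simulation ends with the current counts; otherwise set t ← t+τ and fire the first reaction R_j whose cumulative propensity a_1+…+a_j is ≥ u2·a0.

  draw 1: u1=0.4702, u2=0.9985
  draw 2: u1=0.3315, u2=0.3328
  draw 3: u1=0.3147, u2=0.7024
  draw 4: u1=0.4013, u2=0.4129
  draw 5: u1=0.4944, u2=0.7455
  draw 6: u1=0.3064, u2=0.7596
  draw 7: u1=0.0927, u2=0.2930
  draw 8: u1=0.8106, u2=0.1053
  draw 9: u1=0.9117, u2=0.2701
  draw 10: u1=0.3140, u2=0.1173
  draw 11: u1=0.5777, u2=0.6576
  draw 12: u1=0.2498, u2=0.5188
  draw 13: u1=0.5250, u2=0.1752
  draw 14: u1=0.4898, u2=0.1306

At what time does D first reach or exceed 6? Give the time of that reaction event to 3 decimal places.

t=0.000: D=2 Y=2 A=7 S=6 Z=5
Draw 1: a1=0.478, a2=0.168, a3=3.280, a0=3.926; τ=−ln(0.4702)/3.926=0.192 → t=0.192; u2·a0=0.9985·3.926=3.920; a1+a2=0.646 < 3.920 ≤ a1+…+a3=3.926 → R3 fires; D=2 Y=1 A=8 S=8 Z=4
Draw 2: a1=0.239, a2=0.168, a3=1.312, a0=1.719; τ=−ln(0.3315)/1.719=0.642 → t=0.835; u2·a0=0.3328·1.719=0.572; a1+a2=0.407 < 0.572 ≤ a1+…+a3=1.719 → R3 fires; D=2 Y=0 A=9 S=10 Z=3
Draw 3: a1=0.000, a2=0.168, a3=0.000, a0=0.168; τ=−ln(0.3147)/0.168=6.882 → t=7.716; u2·a0=0.7024·0.168=0.118; a1=0.000 < 0.118 ≤ a1+a2=0.168 → R2 fires; D=3 Y=0 A=9 S=10 Z=3
Draw 4: a1=0.000, a2=0.252, a3=0.000, a0=0.252; τ=−ln(0.4013)/0.252=3.623 → t=11.339; u2·a0=0.4129·0.252=0.104; a1=0.000 < 0.104 ≤ a1+a2=0.252 → R2 fires; D=4 Y=0 A=9 S=10 Z=3
Draw 5: a1=0.000, a2=0.336, a3=0.000, a0=0.336; τ=−ln(0.4944)/0.336=2.096 → t=13.436; u2·a0=0.7455·0.336=0.250; a1=0.000 < 0.250 ≤ a1+a2=0.336 → R2 fires; D=5 Y=0 A=9 S=10 Z=3
Draw 6: a1=0.000, a2=0.420, a3=0.000, a0=0.420; τ=−ln(0.3064)/0.420=2.816 → t=16.252; u2·a0=0.7596·0.420=0.319; a1=0.000 < 0.319 ≤ a1+a2=0.420 → R2 fires; D=6 Y=0 A=9 S=10 Z=3
Draw 7: a1=0.000, a2=0.504, a3=0.000, a0=0.504; τ=−ln(0.0927)/0.504=4.719 → t=20.971; u2·a0=0.2930·0.504=0.148; a1=0.000 < 0.148 ≤ a1+a2=0.504 → R2 fires; D=7 Y=0 A=9 S=10 Z=3
Draw 8: a1=0.000, a2=0.588, a3=0.000, a0=0.588; τ=−ln(0.8106)/0.588=0.357 → t=21.328; u2·a0=0.1053·0.588=0.062; a1=0.000 < 0.062 ≤ a1+a2=0.588 → R2 fires; D=8 Y=0 A=9 S=10 Z=3
Draw 9: a1=0.000, a2=0.672, a3=0.000, a0=0.672; τ=−ln(0.9117)/0.672=0.138 → t=21.466; u2·a0=0.2701·0.672=0.182; a1=0.000 < 0.182 ≤ a1+a2=0.672 → R2 fires; D=9 Y=0 A=9 S=10 Z=3
Draw 10: a1=0.000, a2=0.756, a3=0.000, a0=0.756; τ=−ln(0.3140)/0.756=1.532 → t=22.998; u2·a0=0.1173·0.756=0.089; a1=0.000 < 0.089 ≤ a1+a2=0.756 → R2 fires; D=10 Y=0 A=9 S=10 Z=3
Draw 11: a1=0.000, a2=0.840, a3=0.000, a0=0.840; τ=−ln(0.5777)/0.840=0.653 → t=23.651; u2·a0=0.6576·0.840=0.552; a1=0.000 < 0.552 ≤ a1+a2=0.840 → R2 fires; D=11 Y=0 A=9 S=10 Z=3
Draw 12: a1=0.000, a2=0.924, a3=0.000, a0=0.924; τ=−ln(0.2498)/0.924=1.501 → t=25.153; u2·a0=0.5188·0.924=0.479; a1=0.000 < 0.479 ≤ a1+a2=0.924 → R2 fires; D=12 Y=0 A=9 S=10 Z=3
Draw 13: a1=0.000, a2=1.008, a3=0.000, a0=1.008; τ=−ln(0.5250)/1.008=0.639 → t=25.792; u2·a0=0.1752·1.008=0.177; a1=0.000 < 0.177 ≤ a1+a2=1.008 → R2 fires; D=13 Y=0 A=9 S=10 Z=3
Draw 14: a1=0.000, a2=1.092, a3=0.000, a0=1.092; τ=−ln(0.4898)/1.092=0.654 → t=26.445 > T=26.09: stop.
D first becomes ≥ 6 when it reaches 6 at the event at t=16.252.

Threshold first reached at t = 16.252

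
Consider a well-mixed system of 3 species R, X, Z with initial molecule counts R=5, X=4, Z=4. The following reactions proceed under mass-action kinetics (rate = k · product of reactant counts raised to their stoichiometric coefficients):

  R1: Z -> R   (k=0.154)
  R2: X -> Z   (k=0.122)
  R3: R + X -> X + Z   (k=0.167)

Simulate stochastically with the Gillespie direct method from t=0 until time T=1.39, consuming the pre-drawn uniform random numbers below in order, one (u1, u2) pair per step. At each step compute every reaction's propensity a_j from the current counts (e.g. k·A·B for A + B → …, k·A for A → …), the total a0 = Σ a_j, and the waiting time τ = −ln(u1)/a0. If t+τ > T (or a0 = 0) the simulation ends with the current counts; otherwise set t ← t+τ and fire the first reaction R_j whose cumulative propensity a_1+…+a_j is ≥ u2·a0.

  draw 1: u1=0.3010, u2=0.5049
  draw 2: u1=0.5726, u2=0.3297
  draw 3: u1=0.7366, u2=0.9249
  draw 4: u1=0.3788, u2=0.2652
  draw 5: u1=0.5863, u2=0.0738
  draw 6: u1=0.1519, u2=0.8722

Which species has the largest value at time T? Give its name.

Dominant species at T: Z

t=0.000: R=5 X=4 Z=4
Draw 1: a1=0.616, a2=0.488, a3=3.340, a0=4.444; τ=−ln(0.3010)/4.444=0.270 → t=0.270; u2·a0=0.5049·4.444=2.244; a1+a2=1.104 < 2.244 ≤ a1+…+a3=4.444 → R3 fires; R=4 X=4 Z=5
Draw 2: a1=0.770, a2=0.488, a3=2.672, a0=3.930; τ=−ln(0.5726)/3.930=0.142 → t=0.412; u2·a0=0.3297·3.930=1.296; a1+a2=1.258 < 1.296 ≤ a1+…+a3=3.930 → R3 fires; R=3 X=4 Z=6
Draw 3: a1=0.924, a2=0.488, a3=2.004, a0=3.416; τ=−ln(0.7366)/3.416=0.089 → t=0.502; u2·a0=0.9249·3.416=3.159; a1+a2=1.412 < 3.159 ≤ a1+…+a3=3.416 → R3 fires; R=2 X=4 Z=7
Draw 4: a1=1.078, a2=0.488, a3=1.336, a0=2.902; τ=−ln(0.3788)/2.902=0.335 → t=0.836; u2·a0=0.2652·2.902=0.770 ≤ a1=1.078 → R1 fires; R=3 X=4 Z=6
Draw 5: a1=0.924, a2=0.488, a3=2.004, a0=3.416; τ=−ln(0.5863)/3.416=0.156 → t=0.992; u2·a0=0.0738·3.416=0.252 ≤ a1=0.924 → R1 fires; R=4 X=4 Z=5
Draw 6: a1=0.770, a2=0.488, a3=2.672, a0=3.930; τ=−ln(0.1519)/3.930=0.480 → t=1.472 > T=1.39: stop.
At T=1.39: R=4 X=4 Z=5; the largest is Z.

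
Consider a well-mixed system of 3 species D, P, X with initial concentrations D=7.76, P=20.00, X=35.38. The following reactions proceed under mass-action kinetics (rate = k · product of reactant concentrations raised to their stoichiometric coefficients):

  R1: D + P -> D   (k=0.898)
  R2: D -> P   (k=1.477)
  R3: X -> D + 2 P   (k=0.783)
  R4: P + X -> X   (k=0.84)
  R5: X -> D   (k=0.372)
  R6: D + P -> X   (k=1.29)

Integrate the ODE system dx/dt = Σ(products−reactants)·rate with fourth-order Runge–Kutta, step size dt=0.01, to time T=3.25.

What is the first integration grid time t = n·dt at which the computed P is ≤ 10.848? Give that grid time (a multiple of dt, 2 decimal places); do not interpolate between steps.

RK4 with dt=0.01: 325 steps to T=3.25. Trajectory (selected grid times):
t=0.00: D=7.76 P=20.00 X=35.38
t=0.01: D=6.57 P=13.20 X=36.47
t=0.02: D=6.02 P=8.99 X=36.93
t=0.36: D=9.26 P=1.34 X=29.84
t=0.72: D=9.58 P=1.27 X=24.41
t=1.08: D=8.67 P=1.24 X=20.45
t=1.44: D=7.53 P=1.23 X=17.28
t=1.81: D=6.42 P=1.23 X=14.58
t=2.17: D=5.47 P=1.23 X=12.37
t=2.53: D=4.65 P=1.23 X=10.51
t=2.89: D=3.95 P=1.23 X=8.92
t=3.25: D=3.36 P=1.23 X=7.58
P(0.01)=13.198 > 10.848 but P(0.02)=8.995 ≤ 10.848, so the first grid time is t=0.02.

Threshold first reached at t = 0.02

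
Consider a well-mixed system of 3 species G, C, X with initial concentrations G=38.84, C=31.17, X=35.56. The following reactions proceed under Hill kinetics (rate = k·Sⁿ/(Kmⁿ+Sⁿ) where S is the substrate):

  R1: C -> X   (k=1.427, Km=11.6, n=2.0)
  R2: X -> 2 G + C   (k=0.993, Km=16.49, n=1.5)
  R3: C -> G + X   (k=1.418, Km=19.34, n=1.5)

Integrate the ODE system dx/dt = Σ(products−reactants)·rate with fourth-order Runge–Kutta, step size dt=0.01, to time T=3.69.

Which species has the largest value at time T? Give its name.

Dominant species at T: G

RK4 with dt=0.01: 369 steps to T=3.69. Trajectory (selected grid times):
t=0.00: G=38.84 C=31.17 X=35.56
t=0.41: G=39.85 C=30.58 X=36.15
t=0.82: G=40.86 C=30.00 X=36.73
t=1.23: G=41.87 C=29.42 X=37.31
t=1.64: G=42.88 C=28.85 X=37.88
t=2.05: G=43.88 C=28.30 X=38.43
t=2.46: G=44.89 C=27.75 X=38.98
t=2.87: G=45.90 C=27.20 X=39.53
t=3.28: G=46.90 C=26.67 X=40.06
t=3.69: G=47.90 C=26.14 X=40.59
At T=3.69: G=47.90 C=26.14 X=40.59; the largest is G.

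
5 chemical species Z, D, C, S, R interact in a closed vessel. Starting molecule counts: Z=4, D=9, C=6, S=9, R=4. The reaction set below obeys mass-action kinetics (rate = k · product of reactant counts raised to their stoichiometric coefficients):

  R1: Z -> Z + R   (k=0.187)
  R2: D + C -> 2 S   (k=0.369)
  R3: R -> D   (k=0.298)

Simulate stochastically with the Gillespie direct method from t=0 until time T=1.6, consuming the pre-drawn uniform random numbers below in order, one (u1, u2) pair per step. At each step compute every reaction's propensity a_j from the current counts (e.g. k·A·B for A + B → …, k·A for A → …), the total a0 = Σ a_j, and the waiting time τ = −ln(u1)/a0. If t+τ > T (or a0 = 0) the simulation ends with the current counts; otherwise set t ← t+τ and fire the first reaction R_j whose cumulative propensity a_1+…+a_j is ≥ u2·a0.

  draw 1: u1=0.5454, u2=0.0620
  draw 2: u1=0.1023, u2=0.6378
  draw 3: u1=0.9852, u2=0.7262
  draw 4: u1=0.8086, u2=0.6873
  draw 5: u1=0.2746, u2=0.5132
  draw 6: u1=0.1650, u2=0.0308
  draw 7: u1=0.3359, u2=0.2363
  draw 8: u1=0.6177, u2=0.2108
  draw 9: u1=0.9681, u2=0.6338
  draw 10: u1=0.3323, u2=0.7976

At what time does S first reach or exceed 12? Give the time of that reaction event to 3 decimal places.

Threshold first reached at t = 0.164

t=0.000: Z=4 D=9 C=6 S=9 R=4
Draw 1: a1=0.748, a2=19.926, a3=1.192, a0=21.866; τ=−ln(0.5454)/21.866=0.028 → t=0.028; u2·a0=0.0620·21.866=1.356; a1=0.748 < 1.356 ≤ a1+a2=20.674 → R2 fires; Z=4 D=8 C=5 S=11 R=4
Draw 2: a1=0.748, a2=14.760, a3=1.192, a0=16.700; τ=−ln(0.1023)/16.700=0.137 → t=0.164; u2·a0=0.6378·16.700=10.651; a1=0.748 < 10.651 ≤ a1+a2=15.508 → R2 fires; Z=4 D=7 C=4 S=13 R=4
Draw 3: a1=0.748, a2=10.332, a3=1.192, a0=12.272; τ=−ln(0.9852)/12.272=0.001 → t=0.165; u2·a0=0.7262·12.272=8.912; a1=0.748 < 8.912 ≤ a1+a2=11.080 → R2 fires; Z=4 D=6 C=3 S=15 R=4
Draw 4: a1=0.748, a2=6.642, a3=1.192, a0=8.582; τ=−ln(0.8086)/8.582=0.025 → t=0.190; u2·a0=0.6873·8.582=5.898; a1=0.748 < 5.898 ≤ a1+a2=7.390 → R2 fires; Z=4 D=5 C=2 S=17 R=4
Draw 5: a1=0.748, a2=3.690, a3=1.192, a0=5.630; τ=−ln(0.2746)/5.630=0.230 → t=0.420; u2·a0=0.5132·5.630=2.889; a1=0.748 < 2.889 ≤ a1+a2=4.438 → R2 fires; Z=4 D=4 C=1 S=19 R=4
Draw 6: a1=0.748, a2=1.476, a3=1.192, a0=3.416; τ=−ln(0.1650)/3.416=0.527 → t=0.947; u2·a0=0.0308·3.416=0.105 ≤ a1=0.748 → R1 fires; Z=4 D=4 C=1 S=19 R=5
Draw 7: a1=0.748, a2=1.476, a3=1.490, a0=3.714; τ=−ln(0.3359)/3.714=0.294 → t=1.241; u2·a0=0.2363·3.714=0.878; a1=0.748 < 0.878 ≤ a1+a2=2.224 → R2 fires; Z=4 D=3 C=0 S=21 R=5
Draw 8: a1=0.748, a2=0.000, a3=1.490, a0=2.238; τ=−ln(0.6177)/2.238=0.215 → t=1.456; u2·a0=0.2108·2.238=0.472 ≤ a1=0.748 → R1 fires; Z=4 D=3 C=0 S=21 R=6
Draw 9: a1=0.748, a2=0.000, a3=1.788, a0=2.536; τ=−ln(0.9681)/2.536=0.013 → t=1.469; u2·a0=0.6338·2.536=1.607; a1+a2=0.748 < 1.607 ≤ a1+…+a3=2.536 → R3 fires; Z=4 D=4 C=0 S=21 R=5
Draw 10: a1=0.748, a2=0.000, a3=1.490, a0=2.238; τ=−ln(0.3323)/2.238=0.492 → t=1.961 > T=1.6: stop.
S first becomes ≥ 12 when it reaches 13 at the event at t=0.164.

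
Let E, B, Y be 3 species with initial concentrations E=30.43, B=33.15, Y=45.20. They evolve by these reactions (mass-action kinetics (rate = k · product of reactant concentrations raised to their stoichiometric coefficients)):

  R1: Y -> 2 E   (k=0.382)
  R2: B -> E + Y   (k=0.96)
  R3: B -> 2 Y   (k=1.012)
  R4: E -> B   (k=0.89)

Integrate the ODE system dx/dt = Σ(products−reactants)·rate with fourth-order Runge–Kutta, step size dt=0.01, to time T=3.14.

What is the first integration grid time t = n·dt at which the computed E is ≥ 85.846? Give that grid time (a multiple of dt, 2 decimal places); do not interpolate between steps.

RK4 with dt=0.01: 314 steps to T=3.14. Trajectory (selected grid times):
t=0.00: E=30.43 B=33.15 Y=45.20
t=0.35: E=43.66 B=25.15 Y=67.17
t=0.70: E=56.29 B=24.02 Y=82.41
t=1.05: E=69.08 B=26.30 Y=96.52
t=1.40: E=82.79 B=30.43 Y=112.10
t=1.47: E=85.71 B=31.41 Y=115.52
t=1.48: E=86.13 B=31.55 Y=116.01
t=1.74: E=97.64 B=35.60 Y=129.83
t=2.09: E=115.10 B=41.96 Y=151.48
t=2.44: E=135.34 B=49.42 Y=177.18
t=2.79: E=158.96 B=58.13 Y=207.56
t=3.14: E=186.60 B=68.30 Y=243.36
E(1.47)=85.706 < 85.846 but E(1.48)=86.128 ≥ 85.846, so the first grid time is t=1.48.

Threshold first reached at t = 1.48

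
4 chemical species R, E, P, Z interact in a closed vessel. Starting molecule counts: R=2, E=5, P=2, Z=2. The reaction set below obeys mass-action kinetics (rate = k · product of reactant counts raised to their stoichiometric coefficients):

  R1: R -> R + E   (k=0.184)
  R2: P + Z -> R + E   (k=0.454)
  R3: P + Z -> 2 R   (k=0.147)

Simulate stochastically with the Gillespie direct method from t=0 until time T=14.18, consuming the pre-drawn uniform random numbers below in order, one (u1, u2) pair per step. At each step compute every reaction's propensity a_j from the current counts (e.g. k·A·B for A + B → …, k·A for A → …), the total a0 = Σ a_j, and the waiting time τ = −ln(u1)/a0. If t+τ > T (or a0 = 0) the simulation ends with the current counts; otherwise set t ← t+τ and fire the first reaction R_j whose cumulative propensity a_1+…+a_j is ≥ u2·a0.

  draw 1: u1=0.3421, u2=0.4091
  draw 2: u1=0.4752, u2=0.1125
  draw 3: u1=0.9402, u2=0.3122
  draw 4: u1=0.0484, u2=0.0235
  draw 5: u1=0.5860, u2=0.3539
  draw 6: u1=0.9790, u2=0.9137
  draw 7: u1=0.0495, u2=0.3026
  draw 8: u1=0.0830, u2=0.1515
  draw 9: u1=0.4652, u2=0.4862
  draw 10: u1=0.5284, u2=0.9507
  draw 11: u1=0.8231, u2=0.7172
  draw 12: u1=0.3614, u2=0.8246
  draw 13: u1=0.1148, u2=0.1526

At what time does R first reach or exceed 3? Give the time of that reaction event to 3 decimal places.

Threshold first reached at t = 0.387

t=0.000: R=2 E=5 P=2 Z=2
Draw 1: a1=0.368, a2=1.816, a3=0.588, a0=2.772; τ=−ln(0.3421)/2.772=0.387 → t=0.387; u2·a0=0.4091·2.772=1.134; a1=0.368 < 1.134 ≤ a1+a2=2.184 → R2 fires; R=3 E=6 P=1 Z=1
Draw 2: a1=0.552, a2=0.454, a3=0.147, a0=1.153; τ=−ln(0.4752)/1.153=0.645 → t=1.032; u2·a0=0.1125·1.153=0.130 ≤ a1=0.552 → R1 fires; R=3 E=7 P=1 Z=1
Draw 3: a1=0.552, a2=0.454, a3=0.147, a0=1.153; τ=−ln(0.9402)/1.153=0.053 → t=1.086; u2·a0=0.3122·1.153=0.360 ≤ a1=0.552 → R1 fires; R=3 E=8 P=1 Z=1
Draw 4: a1=0.552, a2=0.454, a3=0.147, a0=1.153; τ=−ln(0.0484)/1.153=2.626 → t=3.712; u2·a0=0.0235·1.153=0.027 ≤ a1=0.552 → R1 fires; R=3 E=9 P=1 Z=1
Draw 5: a1=0.552, a2=0.454, a3=0.147, a0=1.153; τ=−ln(0.5860)/1.153=0.464 → t=4.176; u2·a0=0.3539·1.153=0.408 ≤ a1=0.552 → R1 fires; R=3 E=10 P=1 Z=1
Draw 6: a1=0.552, a2=0.454, a3=0.147, a0=1.153; τ=−ln(0.9790)/1.153=0.018 → t=4.194; u2·a0=0.9137·1.153=1.053; a1+a2=1.006 < 1.053 ≤ a1+…+a3=1.153 → R3 fires; R=5 E=10 P=0 Z=0
Draw 7: a1=0.920, a2=0.000, a3=0.000, a0=0.920; τ=−ln(0.0495)/0.920=3.267 → t=7.461; u2·a0=0.3026·0.920=0.278 ≤ a1=0.920 → R1 fires; R=5 E=11 P=0 Z=0
Draw 8: a1=0.920, a2=0.000, a3=0.000, a0=0.920; τ=−ln(0.0830)/0.920=2.705 → t=10.167; u2·a0=0.1515·0.920=0.139 ≤ a1=0.920 → R1 fires; R=5 E=12 P=0 Z=0
Draw 9: a1=0.920, a2=0.000, a3=0.000, a0=0.920; τ=−ln(0.4652)/0.920=0.832 → t=10.998; u2·a0=0.4862·0.920=0.447 ≤ a1=0.920 → R1 fires; R=5 E=13 P=0 Z=0
Draw 10: a1=0.920, a2=0.000, a3=0.000, a0=0.920; τ=−ln(0.5284)/0.920=0.693 → t=11.692; u2·a0=0.9507·0.920=0.875 ≤ a1=0.920 → R1 fires; R=5 E=14 P=0 Z=0
Draw 11: a1=0.920, a2=0.000, a3=0.000, a0=0.920; τ=−ln(0.8231)/0.920=0.212 → t=11.903; u2·a0=0.7172·0.920=0.660 ≤ a1=0.920 → R1 fires; R=5 E=15 P=0 Z=0
Draw 12: a1=0.920, a2=0.000, a3=0.000, a0=0.920; τ=−ln(0.3614)/0.920=1.106 → t=13.010; u2·a0=0.8246·0.920=0.759 ≤ a1=0.920 → R1 fires; R=5 E=16 P=0 Z=0
Draw 13: a1=0.920, a2=0.000, a3=0.000, a0=0.920; τ=−ln(0.1148)/0.920=2.353 → t=15.362 > T=14.18: stop.
R first becomes ≥ 3 when it reaches 3 at the event at t=0.387.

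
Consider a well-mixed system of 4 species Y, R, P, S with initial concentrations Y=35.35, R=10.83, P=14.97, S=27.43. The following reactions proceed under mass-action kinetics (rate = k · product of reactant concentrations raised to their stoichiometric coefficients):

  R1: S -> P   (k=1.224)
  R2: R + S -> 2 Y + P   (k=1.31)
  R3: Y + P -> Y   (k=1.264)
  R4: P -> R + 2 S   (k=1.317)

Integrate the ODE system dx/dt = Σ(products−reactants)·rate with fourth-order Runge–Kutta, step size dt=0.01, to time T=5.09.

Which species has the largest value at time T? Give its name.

RK4 with dt=0.01: 509 steps to T=5.09. Trajectory (selected grid times):
t=0.00: Y=35.35 R=10.83 P=14.97 S=27.43
t=0.57: Y=58.48 R=0.02 P=0.14 S=8.41
t=1.13: Y=58.63 R=0.02 P=0.07 S=4.29
t=1.70: Y=58.71 R=0.02 P=0.04 S=2.16
t=2.26: Y=58.75 R=0.02 P=0.02 S=1.10
t=2.83: Y=58.77 R=0.02 P=0.01 S=0.56
t=3.39: Y=58.78 R=0.02 P=0.00 S=0.28
t=3.96: Y=58.78 R=0.02 P=0.00 S=0.14
t=4.52: Y=58.78 R=0.02 P=0.00 S=0.07
t=5.09: Y=58.79 R=0.02 P=0.00 S=0.04
At T=5.09: Y=58.79 R=0.02 P=0.00 S=0.04; the largest is Y.

Dominant species at T: Y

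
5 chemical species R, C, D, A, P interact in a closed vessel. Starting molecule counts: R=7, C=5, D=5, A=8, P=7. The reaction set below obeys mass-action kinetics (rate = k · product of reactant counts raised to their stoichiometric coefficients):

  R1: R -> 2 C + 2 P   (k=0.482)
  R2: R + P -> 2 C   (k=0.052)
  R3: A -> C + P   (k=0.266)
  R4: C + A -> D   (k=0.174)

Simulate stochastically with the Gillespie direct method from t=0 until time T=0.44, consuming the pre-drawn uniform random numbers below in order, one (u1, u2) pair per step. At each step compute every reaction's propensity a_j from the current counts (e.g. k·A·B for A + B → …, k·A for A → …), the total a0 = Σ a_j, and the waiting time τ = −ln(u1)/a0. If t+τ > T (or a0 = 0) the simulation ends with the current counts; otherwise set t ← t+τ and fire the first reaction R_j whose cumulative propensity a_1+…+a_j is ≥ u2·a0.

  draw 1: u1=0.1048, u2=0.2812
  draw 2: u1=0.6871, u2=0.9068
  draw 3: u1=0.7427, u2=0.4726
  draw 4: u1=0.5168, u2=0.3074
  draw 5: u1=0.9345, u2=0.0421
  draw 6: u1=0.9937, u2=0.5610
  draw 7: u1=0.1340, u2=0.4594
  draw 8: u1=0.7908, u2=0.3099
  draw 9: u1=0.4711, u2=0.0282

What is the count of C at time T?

t=0.000: R=7 C=5 D=5 A=8 P=7
Draw 1: a1=3.374, a2=2.548, a3=2.128, a4=6.960, a0=15.010; τ=−ln(0.1048)/15.010=0.150 → t=0.150; u2·a0=0.2812·15.010=4.221; a1=3.374 < 4.221 ≤ a1+a2=5.922 → R2 fires; R=6 C=7 D=5 A=8 P=6
Draw 2: a1=2.892, a2=1.872, a3=2.128, a4=9.744, a0=16.636; τ=−ln(0.6871)/16.636=0.023 → t=0.173; u2·a0=0.9068·16.636=15.086; a1+…+a3=6.892 < 15.086 ≤ a1+…+a4=16.636 → R4 fires; R=6 C=6 D=6 A=7 P=6
Draw 3: a1=2.892, a2=1.872, a3=1.862, a4=7.308, a0=13.934; τ=−ln(0.7427)/13.934=0.021 → t=0.194; u2·a0=0.4726·13.934=6.585; a1+a2=4.764 < 6.585 ≤ a1+…+a3=6.626 → R3 fires; R=6 C=7 D=6 A=6 P=7
Draw 4: a1=2.892, a2=2.184, a3=1.596, a4=7.308, a0=13.980; τ=−ln(0.5168)/13.980=0.047 → t=0.241; u2·a0=0.3074·13.980=4.297; a1=2.892 < 4.297 ≤ a1+a2=5.076 → R2 fires; R=5 C=9 D=6 A=6 P=6
Draw 5: a1=2.410, a2=1.560, a3=1.596, a4=9.396, a0=14.962; τ=−ln(0.9345)/14.962=0.005 → t=0.246; u2·a0=0.0421·14.962=0.630 ≤ a1=2.410 → R1 fires; R=4 C=11 D=6 A=6 P=8
Draw 6: a1=1.928, a2=1.664, a3=1.596, a4=11.484, a0=16.672; τ=−ln(0.9937)/16.672=0.000 → t=0.246; u2·a0=0.5610·16.672=9.353; a1+…+a3=5.188 < 9.353 ≤ a1+…+a4=16.672 → R4 fires; R=4 C=10 D=7 A=5 P=8
Draw 7: a1=1.928, a2=1.664, a3=1.330, a4=8.700, a0=13.622; τ=−ln(0.1340)/13.622=0.148 → t=0.394; u2·a0=0.4594·13.622=6.258; a1+…+a3=4.922 < 6.258 ≤ a1+…+a4=13.622 → R4 fires; R=4 C=9 D=8 A=4 P=8
Draw 8: a1=1.928, a2=1.664, a3=1.064, a4=6.264, a0=10.920; τ=−ln(0.7908)/10.920=0.021 → t=0.415; u2·a0=0.3099·10.920=3.384; a1=1.928 < 3.384 ≤ a1+a2=3.592 → R2 fires; R=3 C=11 D=8 A=4 P=7
Draw 9: a1=1.446, a2=1.092, a3=1.064, a4=7.656, a0=11.258; τ=−ln(0.4711)/11.258=0.067 → t=0.482 > T=0.44: stop.
Read off C at T=0.44: 11

C at T = 11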